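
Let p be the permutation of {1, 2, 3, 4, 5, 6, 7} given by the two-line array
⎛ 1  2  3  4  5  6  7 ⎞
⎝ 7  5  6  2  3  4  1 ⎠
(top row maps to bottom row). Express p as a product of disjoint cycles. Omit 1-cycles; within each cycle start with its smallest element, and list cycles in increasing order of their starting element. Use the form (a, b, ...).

From 1: 1 → 7 → 1, closing the cycle (1, 7).
Repeating from the next unused element and collecting all non-trivial cycles gives (1, 7)(2, 5, 3, 6, 4).

(1, 7)(2, 5, 3, 6, 4)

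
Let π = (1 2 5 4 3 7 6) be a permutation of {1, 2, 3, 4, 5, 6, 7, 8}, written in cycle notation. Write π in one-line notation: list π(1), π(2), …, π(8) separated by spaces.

2 5 7 3 4 1 6 8

Reading each image from the cycles: 1→2, 2→5, 3→7, 4→3, 5→4, 6→1, 7→6, 8→8.
Listing these in domain order gives 2 5 7 3 4 1 6 8.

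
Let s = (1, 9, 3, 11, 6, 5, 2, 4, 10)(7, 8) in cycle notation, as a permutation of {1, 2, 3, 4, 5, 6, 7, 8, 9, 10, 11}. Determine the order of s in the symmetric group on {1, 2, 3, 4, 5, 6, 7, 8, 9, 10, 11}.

18

The disjoint cycles have lengths 9, 2.
The order is lcm(9, 2) = 18.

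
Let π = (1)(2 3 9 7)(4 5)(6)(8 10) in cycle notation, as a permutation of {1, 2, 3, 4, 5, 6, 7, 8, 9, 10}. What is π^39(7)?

9

7 lies in the 4-cycle (2 3 9 7).
On a 4-cycle, π^4 is the identity, so π^39 = π^3 there (39 ≡ 3 mod 4).
Advancing 3 steps from 7: 7 → 2 → 3 → 9.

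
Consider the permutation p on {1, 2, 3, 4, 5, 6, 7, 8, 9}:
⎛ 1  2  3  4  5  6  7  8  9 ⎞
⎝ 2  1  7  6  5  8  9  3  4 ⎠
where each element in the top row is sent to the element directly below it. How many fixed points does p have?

The fixed points (elements with p(x) = x) are {5}, so there is 1.

1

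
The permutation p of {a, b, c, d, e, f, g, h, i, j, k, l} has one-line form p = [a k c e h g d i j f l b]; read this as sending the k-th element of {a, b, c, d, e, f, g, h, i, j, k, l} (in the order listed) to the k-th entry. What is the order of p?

21

Writing p as disjoint cycles, the cycle lengths are 7, 3, 1, 1.
Since disjoint cycles commute, ord(p) = lcm(7, 3) = 21.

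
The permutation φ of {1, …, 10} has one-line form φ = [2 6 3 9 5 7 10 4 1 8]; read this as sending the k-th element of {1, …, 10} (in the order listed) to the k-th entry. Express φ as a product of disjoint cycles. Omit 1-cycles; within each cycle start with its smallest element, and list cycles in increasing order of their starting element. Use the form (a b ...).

Start at 1 and follow images: 1 → 2 → 6 → 7 → 10 → 8 → 4 → 9 → 1, giving the cycle (1 2 6 7 10 8 4 9).
Repeating from the next unused element and collecting all non-trivial cycles gives (1 2 6 7 10 8 4 9).

(1 2 6 7 10 8 4 9)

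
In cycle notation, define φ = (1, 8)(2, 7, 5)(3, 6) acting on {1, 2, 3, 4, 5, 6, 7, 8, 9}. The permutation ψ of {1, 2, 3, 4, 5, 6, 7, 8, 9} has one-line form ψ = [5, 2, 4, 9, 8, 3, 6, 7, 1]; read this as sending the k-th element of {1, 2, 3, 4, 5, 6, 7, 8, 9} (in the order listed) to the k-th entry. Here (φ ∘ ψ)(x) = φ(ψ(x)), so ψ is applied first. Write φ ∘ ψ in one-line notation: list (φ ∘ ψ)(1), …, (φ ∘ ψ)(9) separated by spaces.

(φ ∘ ψ)(x) = φ(ψ(x)). Computing each image: φ(ψ(1)) = φ(5) = 2, φ(ψ(2)) = φ(2) = 7, φ(ψ(3)) = φ(4) = 4, φ(ψ(4)) = φ(9) = 9, φ(ψ(5)) = φ(8) = 1, φ(ψ(6)) = φ(3) = 6, φ(ψ(7)) = φ(6) = 3, φ(ψ(8)) = φ(7) = 5, φ(ψ(9)) = φ(1) = 8.
Hence φ ∘ ψ = [2 7 4 9 1 6 3 5 8].

2 7 4 9 1 6 3 5 8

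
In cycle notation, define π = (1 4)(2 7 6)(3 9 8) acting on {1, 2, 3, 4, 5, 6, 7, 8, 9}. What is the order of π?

6

The disjoint cycles have lengths 3, 3, 2, 1.
The order of π is the least common multiple of its cycle lengths: lcm(3, 3, 2) = 6.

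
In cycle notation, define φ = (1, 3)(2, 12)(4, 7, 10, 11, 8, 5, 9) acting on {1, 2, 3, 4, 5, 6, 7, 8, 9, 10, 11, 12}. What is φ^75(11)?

7

11 lies in the 7-cycle (4, 7, 10, 11, 8, 5, 9).
Since the cycle has length 7, φ^75 acts on it the same as φ^5 (75 mod 7 = 5).
Advancing 5 steps from 11: 11 → 8 → 5 → 9 → 4 → 7.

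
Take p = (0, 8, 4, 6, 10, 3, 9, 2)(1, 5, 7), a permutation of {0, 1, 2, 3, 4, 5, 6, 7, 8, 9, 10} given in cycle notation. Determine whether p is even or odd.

odd

The cycle lengths are 8, 3.
A cycle is odd iff its length is even; p has 1 even-length cycle, so sgn(p) = (−1)^1 and p is odd.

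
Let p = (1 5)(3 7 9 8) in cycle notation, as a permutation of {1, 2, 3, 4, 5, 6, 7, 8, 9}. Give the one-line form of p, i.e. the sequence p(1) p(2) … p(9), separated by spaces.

Reading each image from the cycles: 1↦5, 2↦2, 3↦7, 4↦4, 5↦1, 6↦6, 7↦9, 8↦3, 9↦8.
So the one-line form is 5 2 7 4 1 6 9 3 8.

5 2 7 4 1 6 9 3 8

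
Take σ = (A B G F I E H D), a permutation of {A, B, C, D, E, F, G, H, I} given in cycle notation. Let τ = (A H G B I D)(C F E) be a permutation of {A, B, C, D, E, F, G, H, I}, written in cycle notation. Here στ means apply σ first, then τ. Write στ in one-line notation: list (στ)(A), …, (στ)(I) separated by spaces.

I B F H G D E A C

Chase each element through σ then τ: A → B → I; B → G → B; C → C → F; D → A → H; E → H → G; F → I → D; G → F → E; H → D → A; I → E → C.
Collecting the images, στ = [I B F H G D E A C].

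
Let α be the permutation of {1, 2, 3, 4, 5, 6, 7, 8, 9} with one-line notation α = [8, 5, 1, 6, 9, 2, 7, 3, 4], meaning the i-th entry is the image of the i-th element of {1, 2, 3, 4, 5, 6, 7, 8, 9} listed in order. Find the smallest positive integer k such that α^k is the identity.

15

The disjoint-cycle form of α has cycle lengths 5, 3, 1.
The order is lcm(5, 3) = 15.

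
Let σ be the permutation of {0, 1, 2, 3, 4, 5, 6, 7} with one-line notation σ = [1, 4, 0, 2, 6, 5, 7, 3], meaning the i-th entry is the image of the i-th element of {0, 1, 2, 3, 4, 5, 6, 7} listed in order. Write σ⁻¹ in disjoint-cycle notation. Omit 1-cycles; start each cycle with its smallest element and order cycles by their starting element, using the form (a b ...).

First write σ in disjoint cycles: (0 1 4 6 7 3 2).
The inverse reverses every cycle; in canonical form, σ⁻¹ = (0 2 3 7 6 4 1).

(0 2 3 7 6 4 1)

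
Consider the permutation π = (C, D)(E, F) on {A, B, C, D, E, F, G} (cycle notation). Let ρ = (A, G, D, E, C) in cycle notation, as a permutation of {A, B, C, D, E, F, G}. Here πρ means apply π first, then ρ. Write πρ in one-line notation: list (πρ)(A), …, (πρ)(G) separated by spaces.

For each element, apply π then ρ: A → A → G; B → B → B; C → D → E; D → C → A; E → F → F; F → E → C; G → G → D.
So πρ in one-line form is G B E A F C D.

G B E A F C D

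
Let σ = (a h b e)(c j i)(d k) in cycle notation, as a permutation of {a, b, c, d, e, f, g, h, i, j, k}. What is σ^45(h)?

b

h lies in the 4-cycle (a h b e).
Powers repeat with period 4 on this cycle, and 45 mod 4 = 1, so σ^45(h) = σ^1(h).
Advancing 1 step from h: h → b.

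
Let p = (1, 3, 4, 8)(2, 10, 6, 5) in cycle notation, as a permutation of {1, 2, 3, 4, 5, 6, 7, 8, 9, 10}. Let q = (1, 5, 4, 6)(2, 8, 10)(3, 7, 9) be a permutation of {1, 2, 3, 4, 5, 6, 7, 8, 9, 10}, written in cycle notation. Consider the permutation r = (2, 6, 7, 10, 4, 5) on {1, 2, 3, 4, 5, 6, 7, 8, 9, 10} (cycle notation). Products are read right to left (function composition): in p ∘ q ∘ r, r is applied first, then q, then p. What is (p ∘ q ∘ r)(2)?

Chase 2: r(2) = 6; q(6) = 1; p(1) = 3. Hence (p ∘ q ∘ r)(2) = 3.

3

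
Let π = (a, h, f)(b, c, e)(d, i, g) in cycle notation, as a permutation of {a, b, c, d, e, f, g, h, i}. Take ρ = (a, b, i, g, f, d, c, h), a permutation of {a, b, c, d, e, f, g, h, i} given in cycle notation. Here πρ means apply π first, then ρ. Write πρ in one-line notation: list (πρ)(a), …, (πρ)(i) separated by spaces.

(πρ)(x) = ρ(π(x)). Computing each image: ρ(π(a)) = ρ(h) = a, ρ(π(b)) = ρ(c) = h, ρ(π(c)) = ρ(e) = e, ρ(π(d)) = ρ(i) = g, ρ(π(e)) = ρ(b) = i, ρ(π(f)) = ρ(a) = b, ρ(π(g)) = ρ(d) = c, ρ(π(h)) = ρ(f) = d, ρ(π(i)) = ρ(g) = f.
Hence πρ = [a h e g i b c d f].

a h e g i b c d f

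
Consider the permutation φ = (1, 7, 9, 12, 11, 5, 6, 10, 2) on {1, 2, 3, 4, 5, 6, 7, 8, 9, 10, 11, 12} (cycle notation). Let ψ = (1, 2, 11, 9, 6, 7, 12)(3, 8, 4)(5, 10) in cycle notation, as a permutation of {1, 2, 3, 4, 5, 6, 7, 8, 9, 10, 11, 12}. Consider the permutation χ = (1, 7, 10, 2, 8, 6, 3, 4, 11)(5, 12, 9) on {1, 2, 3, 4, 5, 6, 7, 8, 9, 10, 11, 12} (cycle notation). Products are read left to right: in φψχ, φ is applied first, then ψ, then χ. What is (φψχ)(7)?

(φψχ)(7) = χ(ψ(φ(7))). φ(7) = 9, then ψ(9) = 6, then χ(6) = 3, so the result is 3.

3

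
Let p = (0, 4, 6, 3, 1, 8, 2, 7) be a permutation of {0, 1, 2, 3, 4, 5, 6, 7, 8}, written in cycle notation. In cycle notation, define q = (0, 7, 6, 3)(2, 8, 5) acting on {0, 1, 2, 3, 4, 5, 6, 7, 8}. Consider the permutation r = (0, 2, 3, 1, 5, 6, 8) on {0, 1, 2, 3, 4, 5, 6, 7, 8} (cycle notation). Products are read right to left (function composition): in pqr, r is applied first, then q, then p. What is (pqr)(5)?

1

Chase 5: r(5) = 6; q(6) = 3; p(3) = 1. Hence (pqr)(5) = 1.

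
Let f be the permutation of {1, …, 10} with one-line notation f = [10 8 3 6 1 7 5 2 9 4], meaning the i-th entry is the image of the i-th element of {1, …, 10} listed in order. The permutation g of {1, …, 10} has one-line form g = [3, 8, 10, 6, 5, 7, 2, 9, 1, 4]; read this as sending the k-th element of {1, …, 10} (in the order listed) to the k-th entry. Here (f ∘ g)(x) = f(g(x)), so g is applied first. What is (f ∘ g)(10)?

6

First apply g: g(10) = 4, then f(4) = 6. Thus (f ∘ g)(10) = 6.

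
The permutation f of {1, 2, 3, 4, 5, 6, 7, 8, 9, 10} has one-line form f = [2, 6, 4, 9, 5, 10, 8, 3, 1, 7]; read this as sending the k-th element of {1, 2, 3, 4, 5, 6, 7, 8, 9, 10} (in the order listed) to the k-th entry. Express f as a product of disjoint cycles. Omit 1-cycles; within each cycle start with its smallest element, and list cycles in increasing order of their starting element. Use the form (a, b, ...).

(1, 2, 6, 10, 7, 8, 3, 4, 9)

Iterating f from 1 gives 1 → 2 → 6 → 10 → 7 → 8 → 3 → 4 → 9 → 1; that is the 9-cycle (1, 2, 6, 10, 7, 8, 3, 4, 9).
Repeating from the next unused element and collecting all non-trivial cycles gives (1, 2, 6, 10, 7, 8, 3, 4, 9).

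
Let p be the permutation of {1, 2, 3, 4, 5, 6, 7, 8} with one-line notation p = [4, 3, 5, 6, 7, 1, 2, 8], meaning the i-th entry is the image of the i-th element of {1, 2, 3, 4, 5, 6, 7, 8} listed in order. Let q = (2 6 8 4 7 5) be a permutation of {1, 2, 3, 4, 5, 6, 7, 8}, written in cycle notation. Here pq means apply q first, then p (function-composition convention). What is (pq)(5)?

3

(pq)(5) = p(q(5)). q(5) = 2, then p(2) = 3. So (pq)(5) = 3.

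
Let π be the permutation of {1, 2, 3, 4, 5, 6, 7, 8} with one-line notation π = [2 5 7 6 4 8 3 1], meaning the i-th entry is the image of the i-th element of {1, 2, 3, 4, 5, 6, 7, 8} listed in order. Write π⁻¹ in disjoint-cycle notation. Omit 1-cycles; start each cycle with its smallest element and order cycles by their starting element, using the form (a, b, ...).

The cycle decomposition of π is (1, 2, 5, 4, 6, 8)(3, 7).
Reversing each cycle (and rotating so the smallest element leads) gives π⁻¹ = (1, 8, 6, 4, 5, 2)(3, 7).

(1, 8, 6, 4, 5, 2)(3, 7)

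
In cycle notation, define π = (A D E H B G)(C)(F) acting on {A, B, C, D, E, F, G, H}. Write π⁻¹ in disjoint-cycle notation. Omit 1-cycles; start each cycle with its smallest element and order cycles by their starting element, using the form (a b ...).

Inverting a permutation written in cycle notation just reverses the order within every cycle.
After reversing and putting each cycle's least element first, π⁻¹ = (A G B H E D).

(A G B H E D)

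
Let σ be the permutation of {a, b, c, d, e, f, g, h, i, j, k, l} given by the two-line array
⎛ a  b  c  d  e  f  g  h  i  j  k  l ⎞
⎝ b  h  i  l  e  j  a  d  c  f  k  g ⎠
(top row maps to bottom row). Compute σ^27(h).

Tracing h → d → … returns to h after 6 steps, so h lies in a 6-cycle (a b h d l g).
On a 6-cycle, σ^6 is the identity, so σ^27 = σ^3 there (27 ≡ 3 mod 6).
Advancing 3 steps from h: h → d → l → g.

g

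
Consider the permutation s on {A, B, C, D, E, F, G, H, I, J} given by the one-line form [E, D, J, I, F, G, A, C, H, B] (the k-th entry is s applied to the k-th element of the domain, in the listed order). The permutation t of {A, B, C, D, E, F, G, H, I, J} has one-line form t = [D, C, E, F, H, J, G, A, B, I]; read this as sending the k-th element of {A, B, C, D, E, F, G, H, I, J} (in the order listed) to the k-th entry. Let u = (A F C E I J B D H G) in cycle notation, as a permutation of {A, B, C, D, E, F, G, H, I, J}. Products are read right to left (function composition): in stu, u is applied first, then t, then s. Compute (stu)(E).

Chase E: u(E) = I; t(I) = B; s(B) = D. Hence (stu)(E) = D.

D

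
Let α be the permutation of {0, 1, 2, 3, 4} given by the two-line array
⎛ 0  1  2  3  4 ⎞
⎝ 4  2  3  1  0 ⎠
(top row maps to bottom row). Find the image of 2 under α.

3

The entry below 2 in the array is 3, so α(2) = 3.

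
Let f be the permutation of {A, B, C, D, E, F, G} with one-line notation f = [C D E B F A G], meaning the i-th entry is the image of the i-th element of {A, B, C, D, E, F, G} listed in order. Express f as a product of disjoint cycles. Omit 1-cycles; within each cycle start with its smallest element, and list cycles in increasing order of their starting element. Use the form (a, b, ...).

From A: A → C → E → F → A, closing the cycle (A, C, E, F).
Continuing from each remaining unvisited element yields (A, C, E, F)(B, D).

(A, C, E, F)(B, D)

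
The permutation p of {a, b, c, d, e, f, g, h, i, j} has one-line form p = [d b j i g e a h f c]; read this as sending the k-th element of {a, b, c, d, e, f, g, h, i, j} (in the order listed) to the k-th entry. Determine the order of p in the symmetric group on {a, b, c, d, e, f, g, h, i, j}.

6

Decomposing into disjoint cycles gives cycle lengths 6, 2, 1, 1.
The order of p is the least common multiple of its cycle lengths: lcm(6, 2) = 6.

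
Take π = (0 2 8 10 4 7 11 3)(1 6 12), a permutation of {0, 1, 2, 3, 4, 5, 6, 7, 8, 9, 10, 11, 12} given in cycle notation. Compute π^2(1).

1 lies in the 3-cycle (1 6 12).
Advancing 2 steps from 1: 1 → 6 → 12.

12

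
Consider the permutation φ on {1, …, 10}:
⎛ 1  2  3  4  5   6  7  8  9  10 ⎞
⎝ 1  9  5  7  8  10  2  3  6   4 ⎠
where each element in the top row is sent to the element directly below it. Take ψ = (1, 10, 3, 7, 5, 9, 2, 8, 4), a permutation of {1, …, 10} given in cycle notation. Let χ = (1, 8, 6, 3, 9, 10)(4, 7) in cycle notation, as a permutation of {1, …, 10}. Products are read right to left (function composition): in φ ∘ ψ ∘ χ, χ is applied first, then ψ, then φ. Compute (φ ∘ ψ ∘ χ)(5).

Chase 5: χ(5) = 5; ψ(5) = 9; φ(9) = 6. Hence (φ ∘ ψ ∘ χ)(5) = 6.

6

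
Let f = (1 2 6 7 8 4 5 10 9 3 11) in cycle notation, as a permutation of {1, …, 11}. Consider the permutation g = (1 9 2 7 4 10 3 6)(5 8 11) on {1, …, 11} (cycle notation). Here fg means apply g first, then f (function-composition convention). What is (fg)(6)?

2

First apply g: g(6) = 1, then f(1) = 2. Thus (fg)(6) = 2.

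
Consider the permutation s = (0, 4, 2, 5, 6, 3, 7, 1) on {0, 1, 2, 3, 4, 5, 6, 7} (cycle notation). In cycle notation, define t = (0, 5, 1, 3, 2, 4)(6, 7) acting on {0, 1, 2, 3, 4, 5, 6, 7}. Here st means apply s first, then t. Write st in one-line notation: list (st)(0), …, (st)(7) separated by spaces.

0 5 1 6 4 7 2 3

(st)(x) = t(s(x)). Computing each image: t(s(0)) = t(4) = 0, t(s(1)) = t(0) = 5, t(s(2)) = t(5) = 1, t(s(3)) = t(7) = 6, t(s(4)) = t(2) = 4, t(s(5)) = t(6) = 7, t(s(6)) = t(3) = 2, t(s(7)) = t(1) = 3.
Hence st = [0 5 1 6 4 7 2 3].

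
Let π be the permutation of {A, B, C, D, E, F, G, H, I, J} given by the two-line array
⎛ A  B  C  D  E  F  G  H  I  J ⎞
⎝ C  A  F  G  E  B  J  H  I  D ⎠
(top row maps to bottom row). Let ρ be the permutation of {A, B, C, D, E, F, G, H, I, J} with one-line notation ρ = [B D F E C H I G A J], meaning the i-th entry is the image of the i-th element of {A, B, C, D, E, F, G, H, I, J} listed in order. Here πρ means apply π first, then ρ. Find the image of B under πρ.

B

(πρ)(B) = ρ(π(B)). π(B) = A, then ρ(A) = B. So (πρ)(B) = B.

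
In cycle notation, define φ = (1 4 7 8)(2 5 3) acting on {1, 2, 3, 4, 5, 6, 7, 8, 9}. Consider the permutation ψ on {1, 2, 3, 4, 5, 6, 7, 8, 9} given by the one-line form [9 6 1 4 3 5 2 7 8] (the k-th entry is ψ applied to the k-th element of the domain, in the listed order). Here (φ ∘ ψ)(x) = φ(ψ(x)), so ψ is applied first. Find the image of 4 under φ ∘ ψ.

7

ψ(4) = 4, then φ(4) = 7; composing gives (φ ∘ ψ)(4) = 7.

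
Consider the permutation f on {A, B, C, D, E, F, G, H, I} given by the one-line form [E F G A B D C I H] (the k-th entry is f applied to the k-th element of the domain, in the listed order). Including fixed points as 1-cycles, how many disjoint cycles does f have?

The cycle decomposition is (A, E, B, F, D)(C, G)(H, I), which has 3 cycles (counting 1-cycles).

3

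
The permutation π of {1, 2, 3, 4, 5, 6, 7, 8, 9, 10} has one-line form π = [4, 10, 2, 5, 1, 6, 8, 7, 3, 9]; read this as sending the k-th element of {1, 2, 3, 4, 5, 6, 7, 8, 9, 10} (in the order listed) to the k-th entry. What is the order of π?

Writing π as disjoint cycles, the cycle lengths are 4, 3, 2, 1.
The order is lcm(4, 3, 2) = 12.

12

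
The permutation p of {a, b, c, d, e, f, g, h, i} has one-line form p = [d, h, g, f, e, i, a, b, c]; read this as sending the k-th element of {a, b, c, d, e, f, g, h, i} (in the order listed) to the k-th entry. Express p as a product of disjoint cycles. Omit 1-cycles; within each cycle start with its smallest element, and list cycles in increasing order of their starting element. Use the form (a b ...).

Iterating p from a gives a → d → f → i → c → g → a; that is the 6-cycle (a d f i c g).
Continuing from each remaining unvisited element yields (a d f i c g)(b h).

(a d f i c g)(b h)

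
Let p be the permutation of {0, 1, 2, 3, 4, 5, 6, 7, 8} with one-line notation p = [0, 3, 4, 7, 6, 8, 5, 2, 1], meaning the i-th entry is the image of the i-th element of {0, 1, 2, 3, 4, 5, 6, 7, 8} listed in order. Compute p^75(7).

Tracing 7 → 2 → … returns to 7 after 8 steps, so 7 lies in an 8-cycle (1, 3, 7, 2, 4, 6, 5, 8).
Powers repeat with period 8 on this cycle, and 75 mod 8 = 3, so p^75(7) = p^3(7).
Advancing 3 steps from 7: 7 → 2 → 4 → 6.

6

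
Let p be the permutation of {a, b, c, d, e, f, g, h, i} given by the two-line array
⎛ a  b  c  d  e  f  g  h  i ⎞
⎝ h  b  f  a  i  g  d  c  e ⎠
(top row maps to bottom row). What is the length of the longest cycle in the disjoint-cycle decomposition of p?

6

Decomposing into disjoint cycles gives (a h c f g d)(e i); the longest has length 6.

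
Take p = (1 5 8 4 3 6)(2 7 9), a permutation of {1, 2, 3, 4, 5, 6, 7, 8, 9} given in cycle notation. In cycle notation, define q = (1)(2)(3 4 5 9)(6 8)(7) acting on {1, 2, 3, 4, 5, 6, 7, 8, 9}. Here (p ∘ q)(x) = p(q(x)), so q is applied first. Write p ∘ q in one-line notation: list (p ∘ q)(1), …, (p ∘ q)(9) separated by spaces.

5 7 3 8 2 4 9 1 6

For each element, apply q then p: 1 → 1 → 5; 2 → 2 → 7; 3 → 4 → 3; 4 → 5 → 8; 5 → 9 → 2; 6 → 8 → 4; 7 → 7 → 9; 8 → 6 → 1; 9 → 3 → 6.
So p ∘ q in one-line form is 5 7 3 8 2 4 9 1 6.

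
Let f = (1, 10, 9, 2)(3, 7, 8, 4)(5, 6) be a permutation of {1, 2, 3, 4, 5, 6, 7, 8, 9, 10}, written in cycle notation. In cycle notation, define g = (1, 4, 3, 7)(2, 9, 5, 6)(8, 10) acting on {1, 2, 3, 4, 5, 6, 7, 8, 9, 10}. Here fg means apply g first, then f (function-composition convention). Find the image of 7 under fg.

First apply g: g(7) = 1, then f(1) = 10. Thus (fg)(7) = 10.

10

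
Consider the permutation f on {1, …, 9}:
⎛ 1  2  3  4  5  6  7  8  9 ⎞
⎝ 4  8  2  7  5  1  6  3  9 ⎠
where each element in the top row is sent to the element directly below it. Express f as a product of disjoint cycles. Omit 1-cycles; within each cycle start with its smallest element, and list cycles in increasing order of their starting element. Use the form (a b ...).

(1 4 7 6)(2 8 3)

Iterating f from 1 gives 1 → 4 → 7 → 6 → 1; that is the 4-cycle (1 4 7 6).
Continuing from each remaining unvisited element yields (1 4 7 6)(2 8 3).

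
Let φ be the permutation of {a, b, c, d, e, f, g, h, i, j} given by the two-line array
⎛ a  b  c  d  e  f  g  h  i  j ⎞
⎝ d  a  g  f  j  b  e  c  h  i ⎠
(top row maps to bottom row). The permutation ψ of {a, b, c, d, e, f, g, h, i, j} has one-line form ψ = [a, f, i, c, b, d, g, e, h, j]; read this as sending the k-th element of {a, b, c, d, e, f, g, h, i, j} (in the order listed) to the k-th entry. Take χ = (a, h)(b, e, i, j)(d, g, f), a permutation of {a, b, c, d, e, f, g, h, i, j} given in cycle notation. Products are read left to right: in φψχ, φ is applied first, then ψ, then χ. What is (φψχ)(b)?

(φψχ)(b) = χ(ψ(φ(b))). φ(b) = a, then ψ(a) = a, then χ(a) = h, so the result is h.

h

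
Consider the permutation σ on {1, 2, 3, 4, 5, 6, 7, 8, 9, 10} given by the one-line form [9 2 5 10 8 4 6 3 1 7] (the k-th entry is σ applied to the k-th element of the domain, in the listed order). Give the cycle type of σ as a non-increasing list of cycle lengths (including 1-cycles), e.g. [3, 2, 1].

[4, 3, 2, 1]

The disjoint cycles are (1, 9)(2)(3, 5, 8)(4, 10, 7, 6), with lengths 4, 3, 2, 1 in non-increasing order.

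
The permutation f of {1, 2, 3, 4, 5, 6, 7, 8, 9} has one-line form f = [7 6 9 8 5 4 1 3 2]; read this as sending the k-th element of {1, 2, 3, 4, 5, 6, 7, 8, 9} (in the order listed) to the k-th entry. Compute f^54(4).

Tracing 4 → 8 → … returns to 4 after 6 steps, so 4 lies in a 6-cycle (2 6 4 8 3 9).
Powers repeat with period 6 on this cycle, and 54 mod 6 = 0, so f^54(4) = f^0(4).
So f^54(4) = 4.

4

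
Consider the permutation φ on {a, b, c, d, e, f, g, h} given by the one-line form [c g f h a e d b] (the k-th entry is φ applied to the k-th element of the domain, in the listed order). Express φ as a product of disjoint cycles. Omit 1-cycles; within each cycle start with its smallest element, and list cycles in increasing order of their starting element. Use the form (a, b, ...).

(a, c, f, e)(b, g, d, h)

From a: a → c → f → e → a, closing the cycle (a, c, f, e).
Repeating from the next unused element and collecting all non-trivial cycles gives (a, c, f, e)(b, g, d, h).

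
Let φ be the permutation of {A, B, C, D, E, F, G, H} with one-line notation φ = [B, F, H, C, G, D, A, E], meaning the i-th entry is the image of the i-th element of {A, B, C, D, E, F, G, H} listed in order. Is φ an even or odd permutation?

In disjoint-cycle form the cycle lengths are 8.
A cycle of length ℓ contributes ℓ−1 transpositions, so φ is a product of 7 transpositions — odd.

odd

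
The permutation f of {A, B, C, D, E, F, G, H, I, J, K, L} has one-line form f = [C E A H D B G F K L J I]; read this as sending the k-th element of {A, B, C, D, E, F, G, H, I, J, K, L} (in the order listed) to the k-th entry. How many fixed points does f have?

The fixed points (elements with f(x) = x) are {G}, so there is 1.

1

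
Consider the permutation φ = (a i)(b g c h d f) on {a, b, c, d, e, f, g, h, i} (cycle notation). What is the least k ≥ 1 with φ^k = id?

The cycle type of φ is (6, 2, 1).
The order is lcm(6, 2) = 6.

6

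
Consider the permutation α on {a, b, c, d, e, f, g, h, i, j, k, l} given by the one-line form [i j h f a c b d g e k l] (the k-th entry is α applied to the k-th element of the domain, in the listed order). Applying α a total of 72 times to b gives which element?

b

Tracing b → j → … returns to b after 6 steps, so b lies in a 6-cycle (a i g b j e).
Powers repeat with period 6 on this cycle, and 72 mod 6 = 0, so α^72(b) = α^0(b).
So α^72(b) = b.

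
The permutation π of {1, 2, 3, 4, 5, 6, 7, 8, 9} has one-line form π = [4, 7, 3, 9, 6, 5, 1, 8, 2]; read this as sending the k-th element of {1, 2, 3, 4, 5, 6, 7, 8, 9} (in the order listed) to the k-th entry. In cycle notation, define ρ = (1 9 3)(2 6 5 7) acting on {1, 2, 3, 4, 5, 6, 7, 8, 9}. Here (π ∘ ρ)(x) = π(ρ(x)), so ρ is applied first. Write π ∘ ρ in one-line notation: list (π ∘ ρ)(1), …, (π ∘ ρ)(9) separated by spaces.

2 5 4 9 1 6 7 8 3

Chase each element through ρ then π: 1 → 9 → 2; 2 → 6 → 5; 3 → 1 → 4; 4 → 4 → 9; 5 → 7 → 1; 6 → 5 → 6; 7 → 2 → 7; 8 → 8 → 8; 9 → 3 → 3.
So π ∘ ρ in one-line form is 2 5 4 9 1 6 7 8 3.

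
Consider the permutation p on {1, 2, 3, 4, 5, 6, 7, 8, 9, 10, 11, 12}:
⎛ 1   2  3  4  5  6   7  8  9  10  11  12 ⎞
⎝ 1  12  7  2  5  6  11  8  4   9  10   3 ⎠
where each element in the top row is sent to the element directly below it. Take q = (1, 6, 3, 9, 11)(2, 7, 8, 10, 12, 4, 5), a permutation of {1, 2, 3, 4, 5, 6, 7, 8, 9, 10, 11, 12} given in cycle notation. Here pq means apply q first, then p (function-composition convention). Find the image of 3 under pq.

First apply q: q(3) = 9, then p(9) = 4. Thus (pq)(3) = 4.

4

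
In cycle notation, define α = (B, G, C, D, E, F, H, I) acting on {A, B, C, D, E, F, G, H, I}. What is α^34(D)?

F

D lies in the 8-cycle (B, G, C, D, E, F, H, I).
Powers repeat with period 8 on this cycle, and 34 mod 8 = 2, so α^34(D) = α^2(D).
Stepping 2 places around the cycle: D → E → F.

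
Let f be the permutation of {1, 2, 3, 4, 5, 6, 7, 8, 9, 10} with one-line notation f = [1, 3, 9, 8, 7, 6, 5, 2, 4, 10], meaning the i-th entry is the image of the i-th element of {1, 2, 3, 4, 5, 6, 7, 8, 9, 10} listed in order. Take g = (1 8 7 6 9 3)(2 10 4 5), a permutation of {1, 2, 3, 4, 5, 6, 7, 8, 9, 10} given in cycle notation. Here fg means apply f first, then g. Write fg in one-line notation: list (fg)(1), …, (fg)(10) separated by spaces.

For each element, apply f then g: 1 → 1 → 8; 2 → 3 → 1; 3 → 9 → 3; 4 → 8 → 7; 5 → 7 → 6; 6 → 6 → 9; 7 → 5 → 2; 8 → 2 → 10; 9 → 4 → 5; 10 → 10 → 4.
Collecting the images, fg = [8 1 3 7 6 9 2 10 5 4].

8 1 3 7 6 9 2 10 5 4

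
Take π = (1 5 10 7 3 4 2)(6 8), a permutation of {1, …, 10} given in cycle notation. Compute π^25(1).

3

1 lies in the 7-cycle (1 5 10 7 3 4 2).
On a 7-cycle, π^7 is the identity, so π^25 = π^4 there (25 ≡ 4 mod 7).
Advancing 4 steps from 1: 1 → 5 → 10 → 7 → 3.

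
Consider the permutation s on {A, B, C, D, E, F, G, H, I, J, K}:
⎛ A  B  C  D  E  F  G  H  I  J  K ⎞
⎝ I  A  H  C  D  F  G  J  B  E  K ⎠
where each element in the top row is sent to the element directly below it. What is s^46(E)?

D

Tracing E → D → … returns to E after 5 steps, so E lies in a 5-cycle (C H J E D).
On a 5-cycle, s^5 is the identity, so s^46 = s^1 there (46 ≡ 1 mod 5).
Stepping 1 place around the cycle: E → D.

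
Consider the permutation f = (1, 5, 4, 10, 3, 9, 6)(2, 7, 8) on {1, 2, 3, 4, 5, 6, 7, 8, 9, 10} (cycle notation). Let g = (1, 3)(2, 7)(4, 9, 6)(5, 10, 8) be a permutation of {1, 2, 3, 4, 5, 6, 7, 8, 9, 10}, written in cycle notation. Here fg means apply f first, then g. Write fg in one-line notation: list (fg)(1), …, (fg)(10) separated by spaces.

(fg)(x) = g(f(x)). Computing each image: g(f(1)) = g(5) = 10, g(f(2)) = g(7) = 2, g(f(3)) = g(9) = 6, g(f(4)) = g(10) = 8, g(f(5)) = g(4) = 9, g(f(6)) = g(1) = 3, g(f(7)) = g(8) = 5, g(f(8)) = g(2) = 7, g(f(9)) = g(6) = 4, g(f(10)) = g(3) = 1.
Hence fg = [10 2 6 8 9 3 5 7 4 1].

10 2 6 8 9 3 5 7 4 1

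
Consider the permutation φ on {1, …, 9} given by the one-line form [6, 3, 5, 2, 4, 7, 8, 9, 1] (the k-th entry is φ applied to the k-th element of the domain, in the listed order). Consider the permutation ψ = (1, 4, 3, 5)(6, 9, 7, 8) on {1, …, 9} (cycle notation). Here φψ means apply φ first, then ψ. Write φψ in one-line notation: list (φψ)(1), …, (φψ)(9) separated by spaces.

9 5 1 2 3 8 6 7 4

(φψ)(x) = ψ(φ(x)). Computing each image: ψ(φ(1)) = ψ(6) = 9, ψ(φ(2)) = ψ(3) = 5, ψ(φ(3)) = ψ(5) = 1, ψ(φ(4)) = ψ(2) = 2, ψ(φ(5)) = ψ(4) = 3, ψ(φ(6)) = ψ(7) = 8, ψ(φ(7)) = ψ(8) = 6, ψ(φ(8)) = ψ(9) = 7, ψ(φ(9)) = ψ(1) = 4.
Hence φψ = [9 5 1 2 3 8 6 7 4].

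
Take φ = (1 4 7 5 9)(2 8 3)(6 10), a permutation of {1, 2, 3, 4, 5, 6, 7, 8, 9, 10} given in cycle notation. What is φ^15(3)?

3

3 lies in the 3-cycle (2 8 3).
Powers repeat with period 3 on this cycle, and 15 mod 3 = 0, so φ^15(3) = φ^0(3).
So φ^15(3) = 3.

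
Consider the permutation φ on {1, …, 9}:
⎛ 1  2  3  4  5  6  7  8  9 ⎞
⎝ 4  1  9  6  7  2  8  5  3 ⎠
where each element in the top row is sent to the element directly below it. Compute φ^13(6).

Tracing 6 → 2 → … returns to 6 after 4 steps, so 6 lies in a 4-cycle (1 4 6 2).
On a 4-cycle, φ^4 is the identity, so φ^13 = φ^1 there (13 ≡ 1 mod 4).
Advancing 1 step from 6: 6 → 2.

2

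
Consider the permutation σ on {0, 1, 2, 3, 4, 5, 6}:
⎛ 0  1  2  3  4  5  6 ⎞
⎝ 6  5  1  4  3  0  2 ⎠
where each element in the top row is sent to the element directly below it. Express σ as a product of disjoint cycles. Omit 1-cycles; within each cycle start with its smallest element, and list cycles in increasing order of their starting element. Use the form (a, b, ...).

(0, 6, 2, 1, 5)(3, 4)

Start at 0 and follow images: 0 → 6 → 2 → 1 → 5 → 0, giving the cycle (0, 6, 2, 1, 5).
Continuing from each remaining unvisited element yields (0, 6, 2, 1, 5)(3, 4).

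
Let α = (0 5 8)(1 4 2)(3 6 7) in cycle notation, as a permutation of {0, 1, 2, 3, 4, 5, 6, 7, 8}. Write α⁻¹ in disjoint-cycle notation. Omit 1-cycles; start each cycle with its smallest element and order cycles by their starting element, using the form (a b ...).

Inverting a permutation written in cycle notation just reverses the order within every cycle.
After reversing and putting each cycle's least element first, α⁻¹ = (0 8 5)(1 2 4)(3 7 6).

(0 8 5)(1 2 4)(3 7 6)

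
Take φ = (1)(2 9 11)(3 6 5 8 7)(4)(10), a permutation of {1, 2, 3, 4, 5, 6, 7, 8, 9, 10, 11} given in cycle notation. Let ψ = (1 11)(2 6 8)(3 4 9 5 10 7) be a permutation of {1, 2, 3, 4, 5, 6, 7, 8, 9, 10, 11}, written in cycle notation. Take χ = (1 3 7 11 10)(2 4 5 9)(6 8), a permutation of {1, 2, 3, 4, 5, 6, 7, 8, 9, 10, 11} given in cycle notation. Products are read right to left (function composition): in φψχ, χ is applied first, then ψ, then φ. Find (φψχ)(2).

11

(φψχ)(2) = φ(ψ(χ(2))). χ(2) = 4, then ψ(4) = 9, then φ(9) = 11, so the result is 11.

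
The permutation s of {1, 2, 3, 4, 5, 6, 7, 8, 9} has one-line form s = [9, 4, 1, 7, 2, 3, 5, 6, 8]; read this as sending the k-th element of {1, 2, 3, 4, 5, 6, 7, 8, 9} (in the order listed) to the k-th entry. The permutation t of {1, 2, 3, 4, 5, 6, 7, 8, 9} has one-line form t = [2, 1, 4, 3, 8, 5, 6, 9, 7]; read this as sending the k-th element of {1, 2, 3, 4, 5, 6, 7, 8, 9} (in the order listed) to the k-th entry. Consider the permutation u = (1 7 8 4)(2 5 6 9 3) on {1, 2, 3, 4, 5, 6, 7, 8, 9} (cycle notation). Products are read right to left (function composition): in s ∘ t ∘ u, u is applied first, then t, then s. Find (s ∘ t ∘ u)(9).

Apply the permutations in order: u(9) = 3, then t(3) = 4, then s(4) = 7. So (s ∘ t ∘ u)(9) = 7.

7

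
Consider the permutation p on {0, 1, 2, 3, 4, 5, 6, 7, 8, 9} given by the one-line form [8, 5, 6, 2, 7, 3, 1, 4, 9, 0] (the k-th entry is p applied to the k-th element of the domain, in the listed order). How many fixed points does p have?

No element satisfies p(x) = x, so there are 0 fixed points.

0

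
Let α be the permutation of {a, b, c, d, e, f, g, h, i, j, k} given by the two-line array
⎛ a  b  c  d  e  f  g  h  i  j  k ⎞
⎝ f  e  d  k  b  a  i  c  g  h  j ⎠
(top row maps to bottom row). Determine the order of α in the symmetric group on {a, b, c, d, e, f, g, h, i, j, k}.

10

Writing α as disjoint cycles, the cycle lengths are 5, 2, 2, 2.
The order is lcm(5, 2, 2, 2) = 10.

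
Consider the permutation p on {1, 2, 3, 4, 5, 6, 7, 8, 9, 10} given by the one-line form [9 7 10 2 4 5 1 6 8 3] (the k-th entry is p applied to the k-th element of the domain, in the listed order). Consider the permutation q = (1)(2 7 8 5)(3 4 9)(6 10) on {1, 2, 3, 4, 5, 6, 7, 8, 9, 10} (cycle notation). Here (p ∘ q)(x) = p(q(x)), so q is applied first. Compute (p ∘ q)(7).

First apply q: q(7) = 8, then p(8) = 6. Thus (p ∘ q)(7) = 6.

6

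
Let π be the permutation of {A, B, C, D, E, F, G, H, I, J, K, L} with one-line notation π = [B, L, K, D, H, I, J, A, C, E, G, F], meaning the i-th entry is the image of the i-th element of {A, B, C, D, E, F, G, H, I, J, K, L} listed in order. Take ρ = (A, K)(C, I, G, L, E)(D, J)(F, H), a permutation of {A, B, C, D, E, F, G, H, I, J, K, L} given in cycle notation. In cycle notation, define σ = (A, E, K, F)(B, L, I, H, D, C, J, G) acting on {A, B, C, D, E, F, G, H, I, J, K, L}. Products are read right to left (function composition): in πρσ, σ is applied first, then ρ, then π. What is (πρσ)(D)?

Apply the permutations in order: σ(D) = C, then ρ(C) = I, then π(I) = C. So (πρσ)(D) = C.

C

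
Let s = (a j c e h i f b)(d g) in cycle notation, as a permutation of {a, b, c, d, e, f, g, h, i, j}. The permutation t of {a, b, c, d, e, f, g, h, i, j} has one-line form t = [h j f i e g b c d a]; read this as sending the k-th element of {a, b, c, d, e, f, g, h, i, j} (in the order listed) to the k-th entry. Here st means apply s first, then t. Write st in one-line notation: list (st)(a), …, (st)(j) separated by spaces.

a h e b c j i d g f

(st)(x) = t(s(x)). Computing each image: t(s(a)) = t(j) = a, t(s(b)) = t(a) = h, t(s(c)) = t(e) = e, t(s(d)) = t(g) = b, t(s(e)) = t(h) = c, t(s(f)) = t(b) = j, t(s(g)) = t(d) = i, t(s(h)) = t(i) = d, t(s(i)) = t(f) = g, t(s(j)) = t(c) = f.
Hence st = [a h e b c j i d g f].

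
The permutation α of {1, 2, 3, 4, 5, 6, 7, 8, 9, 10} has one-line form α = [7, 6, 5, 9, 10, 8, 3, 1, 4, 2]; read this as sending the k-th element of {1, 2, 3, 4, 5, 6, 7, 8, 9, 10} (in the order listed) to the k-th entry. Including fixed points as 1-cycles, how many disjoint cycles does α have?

2

The cycle decomposition is (1, 7, 3, 5, 10, 2, 6, 8)(4, 9), which has 2 cycles (counting 1-cycles).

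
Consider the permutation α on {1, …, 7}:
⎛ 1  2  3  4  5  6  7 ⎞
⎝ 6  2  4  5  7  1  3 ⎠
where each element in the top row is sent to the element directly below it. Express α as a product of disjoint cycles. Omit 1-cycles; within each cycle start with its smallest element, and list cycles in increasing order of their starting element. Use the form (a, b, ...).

(1, 6)(3, 4, 5, 7)

From 1: 1 → 6 → 1, closing the cycle (1, 6).
Continuing from each remaining unvisited element yields (1, 6)(3, 4, 5, 7).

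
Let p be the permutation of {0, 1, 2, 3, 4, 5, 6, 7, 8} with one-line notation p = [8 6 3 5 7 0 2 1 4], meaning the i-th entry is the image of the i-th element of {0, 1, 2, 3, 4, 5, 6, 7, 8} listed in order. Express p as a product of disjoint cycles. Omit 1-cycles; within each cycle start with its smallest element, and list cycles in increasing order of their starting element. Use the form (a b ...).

From 0: 0 → 8 → 4 → 7 → 1 → 6 → 2 → 3 → 5 → 0, closing the cycle (0 8 4 7 1 6 2 3 5).
Continuing from each remaining unvisited element yields (0 8 4 7 1 6 2 3 5).

(0 8 4 7 1 6 2 3 5)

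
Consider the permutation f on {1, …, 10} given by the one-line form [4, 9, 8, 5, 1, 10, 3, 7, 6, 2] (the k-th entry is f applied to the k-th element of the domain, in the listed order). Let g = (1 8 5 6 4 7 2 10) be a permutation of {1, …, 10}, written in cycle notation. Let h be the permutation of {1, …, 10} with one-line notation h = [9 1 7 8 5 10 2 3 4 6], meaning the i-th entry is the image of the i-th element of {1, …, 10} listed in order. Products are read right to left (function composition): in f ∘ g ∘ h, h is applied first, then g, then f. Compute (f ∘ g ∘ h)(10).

5

(f ∘ g ∘ h)(10) = f(g(h(10))). h(10) = 6, then g(6) = 4, then f(4) = 5, so the result is 5.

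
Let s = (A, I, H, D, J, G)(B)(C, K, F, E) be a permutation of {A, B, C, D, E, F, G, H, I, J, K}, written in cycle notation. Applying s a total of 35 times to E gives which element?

F

E lies in the 4-cycle (C, K, F, E).
On a 4-cycle, s^4 is the identity, so s^35 = s^3 there (35 ≡ 3 mod 4).
Stepping 3 places around the cycle: E → C → K → F.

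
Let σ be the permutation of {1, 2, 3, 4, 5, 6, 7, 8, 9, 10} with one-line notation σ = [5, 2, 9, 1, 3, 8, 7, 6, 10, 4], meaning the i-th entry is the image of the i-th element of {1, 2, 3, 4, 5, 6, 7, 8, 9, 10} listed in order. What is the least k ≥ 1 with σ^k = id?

6

Writing σ as disjoint cycles, the cycle lengths are 6, 2, 1, 1.
The order of σ is the least common multiple of its cycle lengths: lcm(6, 2) = 6.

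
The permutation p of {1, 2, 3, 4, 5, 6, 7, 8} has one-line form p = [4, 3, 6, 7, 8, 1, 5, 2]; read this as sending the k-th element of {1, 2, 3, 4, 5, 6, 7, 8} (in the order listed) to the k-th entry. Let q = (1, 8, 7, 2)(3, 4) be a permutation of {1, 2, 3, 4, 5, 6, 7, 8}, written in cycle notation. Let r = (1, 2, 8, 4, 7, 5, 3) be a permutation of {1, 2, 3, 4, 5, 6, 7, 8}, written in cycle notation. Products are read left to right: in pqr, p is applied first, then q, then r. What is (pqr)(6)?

4

Apply the permutations in order: p(6) = 1, then q(1) = 8, then r(8) = 4. So (pqr)(6) = 4.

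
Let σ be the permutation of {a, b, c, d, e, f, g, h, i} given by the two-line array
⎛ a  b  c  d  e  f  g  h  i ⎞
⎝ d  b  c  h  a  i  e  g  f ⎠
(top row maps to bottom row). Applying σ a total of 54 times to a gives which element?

Tracing a → d → … returns to a after 5 steps, so a lies in a 5-cycle (a d h g e).
Powers repeat with period 5 on this cycle, and 54 mod 5 = 4, so σ^54(a) = σ^4(a).
Advancing 4 steps from a: a → d → h → g → e.

e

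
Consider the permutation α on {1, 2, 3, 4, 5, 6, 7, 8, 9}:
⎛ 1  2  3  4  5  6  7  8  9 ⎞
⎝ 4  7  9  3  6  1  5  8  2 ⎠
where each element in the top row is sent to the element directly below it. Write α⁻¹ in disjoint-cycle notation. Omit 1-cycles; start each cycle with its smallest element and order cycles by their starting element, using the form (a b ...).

(1 6 5 7 2 9 3 4)

First write α in disjoint cycles: (1 4 3 9 2 7 5 6).
Reversing each cycle (and rotating so the smallest element leads) gives α⁻¹ = (1 6 5 7 2 9 3 4).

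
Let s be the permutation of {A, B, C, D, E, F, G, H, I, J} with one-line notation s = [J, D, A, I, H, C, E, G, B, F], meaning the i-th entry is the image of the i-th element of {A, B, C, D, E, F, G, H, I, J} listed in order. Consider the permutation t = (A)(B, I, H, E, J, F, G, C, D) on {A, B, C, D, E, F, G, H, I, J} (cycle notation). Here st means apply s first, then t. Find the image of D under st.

H

(st)(D) = t(s(D)). s(D) = I, then t(I) = H. So (st)(D) = H.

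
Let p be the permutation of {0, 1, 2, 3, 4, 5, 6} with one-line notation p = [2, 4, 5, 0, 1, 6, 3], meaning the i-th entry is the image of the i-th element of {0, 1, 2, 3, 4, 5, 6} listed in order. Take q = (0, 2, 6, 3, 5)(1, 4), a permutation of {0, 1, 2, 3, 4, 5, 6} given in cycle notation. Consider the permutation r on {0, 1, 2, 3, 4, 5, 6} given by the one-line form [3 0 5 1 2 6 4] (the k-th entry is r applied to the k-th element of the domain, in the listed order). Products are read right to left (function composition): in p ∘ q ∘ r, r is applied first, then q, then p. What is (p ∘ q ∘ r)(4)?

3

(p ∘ q ∘ r)(4) = p(q(r(4))). r(4) = 2, then q(2) = 6, then p(6) = 3, so the result is 3.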